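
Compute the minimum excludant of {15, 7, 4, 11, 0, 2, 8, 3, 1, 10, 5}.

6

The values 0, 1, 2, 3, 4, 5 are all present; 6 is the first non-negative integer missing from the set.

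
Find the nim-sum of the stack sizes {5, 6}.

3

Write each in binary and XOR column by column:
  101  (5)
  110  (6)
  ---
  011  (3)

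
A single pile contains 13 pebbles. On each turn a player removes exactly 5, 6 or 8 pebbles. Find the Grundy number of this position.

0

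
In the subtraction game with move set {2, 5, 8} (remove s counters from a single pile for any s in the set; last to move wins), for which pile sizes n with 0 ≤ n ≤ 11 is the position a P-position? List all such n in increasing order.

0, 1, 4, 7, 10, 11

Grundy values for subtraction set {2, 5, 8}:
k:     0  1  2  3  4  5  6  7  8  9 10 11
g(k):  0  0  1  1  0  2  1  0  2  1  0  0
The P-positions (g = 0) in 0..11 are 0, 1, 4, 7, 10, 11.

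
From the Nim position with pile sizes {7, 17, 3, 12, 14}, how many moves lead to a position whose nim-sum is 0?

1

Write each in binary and XOR column by column:
  00111  (7)
  10001  (17)
  00011  (3)
  01100  (12)
  01110  (14)
  -----
  10111  (23)
The overall nim-sum is X = 23. A pile of size p has a winning move iff p XOR X < p (reduce it to p XOR X).
  7: 7 XOR 23 = 16 ≥ 7 — no move.
  17: 17 XOR 23 = 6 < 17 — winning move (to 6).
  3: 3 XOR 23 = 20 ≥ 3 — no move.
  12: 12 XOR 23 = 27 ≥ 12 — no move.
  14: 14 XOR 23 = 25 ≥ 14 — no move.
That gives 1 winning move.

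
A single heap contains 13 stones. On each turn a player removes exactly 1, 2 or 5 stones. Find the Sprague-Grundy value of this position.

1

Build the Grundy sequence with g(k) = mex{g(k−s) : s ∈ {1, 2, 5}, s ≤ k}:
k:     0  1  2  3  4  5  6  7  8  9 10 11 12 13
g(k):  0  1  2  0  1  2  0  1  2  0  1  2  0  1
So g(13) = 1.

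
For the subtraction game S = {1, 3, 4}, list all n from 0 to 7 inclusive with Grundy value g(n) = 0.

0, 2, 7

Grundy values for subtraction set {1, 3, 4}:
g(0) = mex{} = 0
g(1) = mex{0} = 1
g(2) = mex{1} = 0
g(3) = mex{0} = 1
g(4) = mex{0,1} = 2
g(5) = mex{0,1,2} = 3
g(6) = mex{0,1,3} = 2
g(7) = mex{1,2} = 0
The P-positions (g = 0) in 0..7 are 0, 2, 7.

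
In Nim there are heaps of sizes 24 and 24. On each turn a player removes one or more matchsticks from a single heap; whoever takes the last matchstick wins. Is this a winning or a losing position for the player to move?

Losing position

Write each in binary and XOR column by column:
  11000  (24)
  11000  (24)
  -----
  00000  (0)
The nim-sum is 0, so this is a P-position: the player to move is in a losing position under optimal play.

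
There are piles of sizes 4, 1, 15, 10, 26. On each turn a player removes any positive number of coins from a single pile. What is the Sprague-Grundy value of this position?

26

Compute the nim-sum pairwise:
4 XOR 1 = 5
5 XOR 15 = 10
10 XOR 10 = 0
0 XOR 26 = 26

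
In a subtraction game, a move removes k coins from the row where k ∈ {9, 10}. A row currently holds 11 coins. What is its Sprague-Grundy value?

Build the Grundy sequence with g(k) = mex{g(k−s) : s ∈ {9, 10}, s ≤ k}:
g(0) = mex{} = 0
g(1) = mex{} = 0
g(2) = mex{} = 0
g(3) = mex{} = 0
g(4) = mex{} = 0
g(5) = mex{} = 0
g(6) = mex{} = 0
g(7) = mex{} = 0
g(8) = mex{} = 0
g(9) = mex{0} = 1
g(10) = mex{0} = 1
g(11) = mex{0} = 1
So g(11) = 1.

1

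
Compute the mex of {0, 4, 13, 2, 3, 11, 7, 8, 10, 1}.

5

The values 0, 1, 2, 3, 4 are all present; 5 is the first non-negative integer missing from the set.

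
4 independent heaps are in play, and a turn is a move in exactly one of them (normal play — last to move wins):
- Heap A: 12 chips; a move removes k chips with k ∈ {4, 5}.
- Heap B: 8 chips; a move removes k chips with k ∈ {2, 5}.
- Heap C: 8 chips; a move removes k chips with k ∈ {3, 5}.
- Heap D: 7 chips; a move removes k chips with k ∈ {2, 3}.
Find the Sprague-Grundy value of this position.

For heap A, compute g(0), g(1), … with moves {4, 5}:
g(0) = mex{} = 0
g(1) = mex{} = 0
g(2) = mex{} = 0
g(3) = mex{} = 0
g(4) = mex{0} = 1
g(5) = mex{0} = 1
g(6) = mex{0} = 1
g(7) = mex{0} = 1
g(8) = mex{0,1} = 2
g(9) = mex{1} = 0
g(10) = mex{1} = 0
g(11) = mex{1} = 0
g(12) = mex{1,2} = 0
So g(12) = 0.
Build the Grundy sequence for heap B with g(k) = mex{g(k−s) : s ∈ {2, 5}, s ≤ k}:
k:     0  1  2  3  4  5  6  7  8
g(k):  0  0  1  1  0  2  1  0  0
So g(8) = 0.
For heap C, compute g(0), g(1), … with moves {3, 5}:
k:     0  1  2  3  4  5  6  7  8
g(k):  0  0  0  1  1  1  2  2  0
So g(8) = 0.
Grundy values for heap D (subtraction set {2, 3}):
g(0) = mex{} = 0
g(1) = mex{} = 0
g(2) = mex{0} = 1
g(3) = mex{0} = 1
g(4) = mex{0,1} = 2
g(5) = mex{1} = 0
g(6) = mex{1,2} = 0
g(7) = mex{0,2} = 1
So g(7) = 1.
The value of a disjunctive sum is the nim-sum of the parts.
Combined value = 0 ⊕ 0 ⊕ 0 ⊕ 1 = 1.

1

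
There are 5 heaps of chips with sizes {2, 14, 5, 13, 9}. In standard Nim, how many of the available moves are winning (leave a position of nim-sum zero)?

Compute the nim-sum pairwise:
2 ⊕ 14 = 12
12 ⊕ 5 = 9
9 ⊕ 13 = 4
4 ⊕ 9 = 13
The overall nim-sum is X = 13. A heap of size p has a winning move iff p XOR X < p (reduce it to p XOR X).
  2: 2 XOR 13 = 15 ≥ 2 — no move.
  14: 14 XOR 13 = 3 < 14 — winning move (to 3).
  5: 5 XOR 13 = 8 ≥ 5 — no move.
  13: 13 XOR 13 = 0 < 13 — winning move (to 0).
  9: 9 XOR 13 = 4 < 9 — winning move (to 4).
That gives 3 winning moves.

3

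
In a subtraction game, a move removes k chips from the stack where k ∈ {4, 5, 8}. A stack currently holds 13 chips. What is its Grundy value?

0

Build the Grundy sequence with g(k) = mex{g(k−s) : s ∈ {4, 5, 8}, s ≤ k}:
k:     0  1  2  3  4  5  6  7  8  9 10 11 12 13
g(k):  0  0  0  0  1  1  1  1  2  2  2  2  0  0
So g(13) = 0.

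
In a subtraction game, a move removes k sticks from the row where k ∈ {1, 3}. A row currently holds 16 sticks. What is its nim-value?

Compute g(0), g(1), … for moves {1, 3}:
k:     0  1  2  3  4  5  6  7  8  9 10 11 12 13 14 15 16
g(k):  0  1  0  1  0  1  0  1  0  1  0  1  0  1  0  1  0
So g(16) = 0.

0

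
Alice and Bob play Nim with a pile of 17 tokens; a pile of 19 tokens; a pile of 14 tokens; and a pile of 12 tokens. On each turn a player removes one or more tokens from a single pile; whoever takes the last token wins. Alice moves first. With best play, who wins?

Nim-sum: 17 ⊕ 19 ⊕ 14 ⊕ 12 = 0.
The nim-sum is 0, so this is a P-position: the player to move is in a losing position under optimal play; Alice is about to move from it and so loses — Bob wins.

Bob wins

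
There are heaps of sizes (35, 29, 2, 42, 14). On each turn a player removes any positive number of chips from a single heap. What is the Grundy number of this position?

24

Write each in binary and XOR column by column:
  100011  (35)
  011101  (29)
  000010  (2)
  101010  (42)
  001110  (14)
  ------
  011000  (24)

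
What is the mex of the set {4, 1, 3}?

0 is not in the set, so the mex is 0.

0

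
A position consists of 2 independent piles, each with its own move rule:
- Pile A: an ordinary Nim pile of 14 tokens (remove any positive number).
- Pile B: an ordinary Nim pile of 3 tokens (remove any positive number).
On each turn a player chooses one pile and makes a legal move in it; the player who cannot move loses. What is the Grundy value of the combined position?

13

Pile A is a plain Nim pile of size 14, so its Grundy value is 14.
Pile B is a plain Nim pile of size 3, so its Grundy value is 3.
By the Sprague-Grundy theorem, the Grundy value of a sum of independent games is the XOR of the component values.
Combined value = 14 XOR 3 = 13.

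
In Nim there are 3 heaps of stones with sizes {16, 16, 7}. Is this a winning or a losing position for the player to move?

Winning position

Nim-sum: 16 ⊕ 16 ⊕ 7 = 7.
The nim-sum is 7 ≠ 0, so this is an N-position: the player to move can win.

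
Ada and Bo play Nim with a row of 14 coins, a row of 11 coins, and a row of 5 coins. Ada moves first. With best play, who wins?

Bo wins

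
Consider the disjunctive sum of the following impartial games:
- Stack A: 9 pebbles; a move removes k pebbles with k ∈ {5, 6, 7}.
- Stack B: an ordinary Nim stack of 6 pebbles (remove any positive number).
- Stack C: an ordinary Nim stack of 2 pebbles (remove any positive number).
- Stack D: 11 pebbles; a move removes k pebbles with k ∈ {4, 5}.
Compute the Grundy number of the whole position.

For stack A, compute g(0), g(1), … with moves {5, 6, 7}:
k:     0  1  2  3  4  5  6  7  8  9
g(k):  0  0  0  0  0  1  1  1  1  1
So g(9) = 1.
Stack B is a plain Nim stack of size 6, so its Grundy value is 6.
Stack C is a plain Nim stack of size 2, so its Grundy value is 2.
Grundy values for stack D (subtraction set {4, 5}):
g(0) = mex{} = 0
g(1) = mex{} = 0
g(2) = mex{} = 0
g(3) = mex{} = 0
g(4) = mex{0} = 1
g(5) = mex{0} = 1
g(6) = mex{0} = 1
g(7) = mex{0} = 1
g(8) = mex{0,1} = 2
g(9) = mex{1} = 0
g(10) = mex{1} = 0
g(11) = mex{1} = 0
So g(11) = 0.
The value of a disjunctive sum is the nim-sum of the parts.
Combined value = 1 XOR 6 XOR 2 XOR 0 = 5.

5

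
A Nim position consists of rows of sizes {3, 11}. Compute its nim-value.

Compute the nim-sum pairwise:
3 XOR 11 = 8

8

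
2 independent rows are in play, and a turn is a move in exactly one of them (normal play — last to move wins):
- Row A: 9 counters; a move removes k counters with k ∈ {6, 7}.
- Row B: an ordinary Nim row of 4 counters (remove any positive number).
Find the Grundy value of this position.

Grundy values for row A (subtraction set {6, 7}):
k:     0  1  2  3  4  5  6  7  8  9
g(k):  0  0  0  0  0  0  1  1  1  1
So g(9) = 1.
Row B is a plain Nim row of size 4, so its Grundy value is 4.
By the Sprague-Grundy theorem, the Grundy value of a sum of independent games is the XOR of the component values.
Combined value = 1 XOR 4 = 5.

5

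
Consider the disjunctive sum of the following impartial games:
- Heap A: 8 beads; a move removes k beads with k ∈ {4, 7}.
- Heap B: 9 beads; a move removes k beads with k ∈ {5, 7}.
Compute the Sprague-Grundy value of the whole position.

For heap A, compute g(0), g(1), … with moves {4, 7}:
g(0) = mex{} = 0
g(1) = mex{} = 0
g(2) = mex{} = 0
g(3) = mex{} = 0
g(4) = mex{0} = 1
g(5) = mex{0} = 1
g(6) = mex{0} = 1
g(7) = mex{0} = 1
g(8) = mex{0,1} = 2
So g(8) = 2.
Build the Grundy sequence for heap B with g(k) = mex{g(k−s) : s ∈ {5, 7}, s ≤ k}:
g(0) = mex{} = 0
g(1) = mex{} = 0
g(2) = mex{} = 0
g(3) = mex{} = 0
g(4) = mex{} = 0
g(5) = mex{0} = 1
g(6) = mex{0} = 1
g(7) = mex{0} = 1
g(8) = mex{0} = 1
g(9) = mex{0} = 1
So g(9) = 1.
By the Sprague-Grundy theorem, the Grundy value of a sum of independent games is the XOR of the component values.
Combined value = 2 XOR 1 = 3.

3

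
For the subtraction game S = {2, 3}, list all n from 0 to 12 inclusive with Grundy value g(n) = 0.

0, 1, 5, 6, 10, 11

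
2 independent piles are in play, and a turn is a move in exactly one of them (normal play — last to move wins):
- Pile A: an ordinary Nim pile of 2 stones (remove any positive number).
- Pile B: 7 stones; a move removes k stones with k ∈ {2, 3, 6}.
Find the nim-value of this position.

Pile A is a plain Nim pile of size 2, so its Grundy value is 2.
For pile B, compute g(0), g(1), … with moves {2, 3, 6}:
g(0) = mex{} = 0
g(1) = mex{} = 0
g(2) = mex{0} = 1
g(3) = mex{0} = 1
g(4) = mex{0,1} = 2
g(5) = mex{1} = 0
g(6) = mex{0,1,2} = 3
g(7) = mex{0,2} = 1
So g(7) = 1.
By the Sprague-Grundy theorem, the Grundy value of a sum of independent games is the XOR of the component values.
Combined value = 2 ⊕ 1 = 3.

3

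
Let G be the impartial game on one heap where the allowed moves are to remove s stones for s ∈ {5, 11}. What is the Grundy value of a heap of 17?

0

Compute g(0), g(1), … for moves {5, 11}:
k:     0  1  2  3  4  5  6  7  8  9 10 11 12 13 14 15 16 17
g(k):  0  0  0  0  0  1  1  1  1  1  0  2  2  2  2  1  0  0
So g(17) = 0.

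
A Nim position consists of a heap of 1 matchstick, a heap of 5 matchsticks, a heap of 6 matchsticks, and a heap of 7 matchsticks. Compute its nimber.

5

Write each in binary and XOR column by column:
  001  (1)
  101  (5)
  110  (6)
  111  (7)
  ---
  101  (5)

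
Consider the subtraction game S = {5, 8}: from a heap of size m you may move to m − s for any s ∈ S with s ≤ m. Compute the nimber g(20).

Build the Grundy sequence with g(k) = mex{g(k−s) : s ∈ {5, 8}, s ≤ k}:
k:     0  1  2  3  4  5  6  7  8  9 10 11 12 13 14 15 16 17 18 19 20
g(k):  0  0  0  0  0  1  1  1  1  1  2  2  2  0  0  0  0  0  1  1  1
So g(20) = 1.

1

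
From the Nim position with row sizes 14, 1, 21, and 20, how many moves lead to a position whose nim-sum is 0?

Nim-sum: 14 XOR 1 XOR 21 XOR 20 = 14.
The overall nim-sum is X = 14. A row of size p has a winning move iff p XOR X < p (reduce it to p XOR X).
  14: 14 XOR 14 = 0 < 14 — winning move (to 0).
  1: 1 XOR 14 = 15 ≥ 1 — no move.
  21: 21 XOR 14 = 27 ≥ 21 — no move.
  20: 20 XOR 14 = 26 ≥ 20 — no move.
That gives 1 winning move.

1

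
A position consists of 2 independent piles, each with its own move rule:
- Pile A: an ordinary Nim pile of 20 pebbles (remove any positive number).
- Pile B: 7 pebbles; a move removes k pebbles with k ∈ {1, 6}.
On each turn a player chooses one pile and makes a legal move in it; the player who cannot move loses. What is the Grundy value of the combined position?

Pile A is a plain Nim pile of size 20, so its Grundy value is 20.
For pile B, compute g(0), g(1), … with moves {1, 6}:
k:     0  1  2  3  4  5  6  7
g(k):  0  1  0  1  0  1  2  0
So g(7) = 0.
The value of a disjunctive sum is the nim-sum of the parts.
Combined value = 20 XOR 0 = 20.

20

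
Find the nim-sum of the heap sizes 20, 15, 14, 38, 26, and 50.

27

Nim-sum: 20 ^ 15 ^ 14 ^ 38 ^ 26 ^ 50 = 27.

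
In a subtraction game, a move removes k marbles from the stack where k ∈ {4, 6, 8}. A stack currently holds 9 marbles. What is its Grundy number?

2

Compute g(0), g(1), … for moves {4, 6, 8}:
g(0) = mex{} = 0
g(1) = mex{} = 0
g(2) = mex{} = 0
g(3) = mex{} = 0
g(4) = mex{0} = 1
g(5) = mex{0} = 1
g(6) = mex{0} = 1
g(7) = mex{0} = 1
g(8) = mex{0,1} = 2
g(9) = mex{0,1} = 2
So g(9) = 2.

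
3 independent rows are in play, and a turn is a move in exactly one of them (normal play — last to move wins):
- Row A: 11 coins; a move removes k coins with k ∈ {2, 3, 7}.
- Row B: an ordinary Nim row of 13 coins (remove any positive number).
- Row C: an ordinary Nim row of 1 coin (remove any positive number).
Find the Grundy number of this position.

12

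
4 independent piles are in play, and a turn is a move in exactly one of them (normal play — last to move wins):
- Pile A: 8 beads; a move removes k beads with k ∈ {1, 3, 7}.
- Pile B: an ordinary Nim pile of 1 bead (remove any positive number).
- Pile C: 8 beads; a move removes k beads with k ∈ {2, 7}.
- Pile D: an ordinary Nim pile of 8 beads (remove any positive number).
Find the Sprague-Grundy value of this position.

11

Build the Grundy sequence for pile A with g(k) = mex{g(k−s) : s ∈ {1, 3, 7}, s ≤ k}:
k:     0  1  2  3  4  5  6  7  8
g(k):  0  1  0  1  0  1  0  1  0
So g(8) = 0.
Pile B is a plain Nim pile of size 1, so its Grundy value is 1.
Grundy values for pile C (subtraction set {2, 7}):
k:     0  1  2  3  4  5  6  7  8
g(k):  0  0  1  1  0  0  1  1  2
So g(8) = 2.
Pile D is a plain Nim pile of size 8, so its Grundy value is 8.
The value of a disjunctive sum is the nim-sum of the parts.
Combined value = 0 ⊕ 1 ⊕ 2 ⊕ 8 = 11.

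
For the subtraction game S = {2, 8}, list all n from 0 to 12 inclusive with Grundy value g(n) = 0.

Build the Grundy sequence with g(k) = mex{g(k−s) : s ∈ {2, 8}, s ≤ k}:
k:     0  1  2  3  4  5  6  7  8  9 10 11 12
g(k):  0  0  1  1  0  0  1  1  2  2  0  0  1
The P-positions (g = 0) in 0..12 are 0, 1, 4, 5, 10, 11.

0, 1, 4, 5, 10, 11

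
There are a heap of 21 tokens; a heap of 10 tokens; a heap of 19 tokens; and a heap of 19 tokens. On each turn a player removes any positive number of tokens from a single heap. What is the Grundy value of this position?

Nim-sum: 21 ^ 10 ^ 19 ^ 19 = 31.

31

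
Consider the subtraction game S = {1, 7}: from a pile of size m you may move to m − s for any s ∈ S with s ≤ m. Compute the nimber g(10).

0

Compute g(0), g(1), … for moves {1, 7}:
g(0) = mex{} = 0
g(1) = mex{0} = 1
g(2) = mex{1} = 0
g(3) = mex{0} = 1
g(4) = mex{1} = 0
g(5) = mex{0} = 1
g(6) = mex{1} = 0
g(7) = mex{0} = 1
g(8) = mex{1} = 0
g(9) = mex{0} = 1
g(10) = mex{1} = 0
So g(10) = 0.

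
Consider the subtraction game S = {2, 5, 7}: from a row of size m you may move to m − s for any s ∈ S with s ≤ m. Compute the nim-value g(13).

0

Grundy values for subtraction set {2, 5, 7}:
k:     0  1  2  3  4  5  6  7  8  9 10 11 12 13
g(k):  0  0  1  1  0  2  1  3  2  2  0  3  1  0
So g(13) = 0.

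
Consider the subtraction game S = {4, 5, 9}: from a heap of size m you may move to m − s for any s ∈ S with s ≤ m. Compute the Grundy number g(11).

Build the Grundy sequence with g(k) = mex{g(k−s) : s ∈ {4, 5, 9}, s ≤ k}:
k:     0  1  2  3  4  5  6  7  8  9 10 11
g(k):  0  0  0  0  1  1  1  1  2  2  2  2
So g(11) = 2.

2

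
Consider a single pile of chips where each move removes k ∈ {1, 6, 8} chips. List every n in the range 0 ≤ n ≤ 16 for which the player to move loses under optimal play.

0, 2, 4, 7, 9, 11, 14, 16

Grundy values for subtraction set {1, 6, 8}:
k:     0  1  2  3  4  5  6  7  8  9 10 11 12 13 14 15 16
g(k):  0  1  0  1  0  1  2  0  1  0  1  0  1  2  0  1  0
The P-positions (g = 0) in 0..16 are 0, 2, 4, 7, 9, 11, 14, 16.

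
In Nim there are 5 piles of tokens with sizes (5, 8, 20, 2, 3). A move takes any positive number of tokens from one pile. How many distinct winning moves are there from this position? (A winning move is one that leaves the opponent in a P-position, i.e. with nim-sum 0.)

1

Nim-sum: 5 ^ 8 ^ 20 ^ 2 ^ 3 = 24.
The overall nim-sum is X = 24. A pile of size p has a winning move iff p XOR X < p (reduce it to p XOR X).
  5: 5 XOR 24 = 29 ≥ 5 — no move.
  8: 8 XOR 24 = 16 ≥ 8 — no move.
  20: 20 XOR 24 = 12 < 20 — winning move (to 12).
  2: 2 XOR 24 = 26 ≥ 2 — no move.
  3: 3 XOR 24 = 27 ≥ 3 — no move.
That gives 1 winning move.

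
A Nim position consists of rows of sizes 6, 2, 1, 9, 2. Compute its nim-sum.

Nim-sum: 6 ^ 2 ^ 1 ^ 9 ^ 2 = 14.

14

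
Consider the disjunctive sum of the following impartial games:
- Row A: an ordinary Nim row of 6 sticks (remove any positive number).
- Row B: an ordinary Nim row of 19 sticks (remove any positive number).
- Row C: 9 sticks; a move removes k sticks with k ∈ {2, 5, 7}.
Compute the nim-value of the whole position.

Row A is a plain Nim row of size 6, so its Grundy value is 6.
Row B is a plain Nim row of size 19, so its Grundy value is 19.
For row C, compute g(0), g(1), … with moves {2, 5, 7}:
k:     0  1  2  3  4  5  6  7  8  9
g(k):  0  0  1  1  0  2  1  3  2  2
So g(9) = 2.
By the Sprague-Grundy theorem, the Grundy value of a sum of independent games is the XOR of the component values.
Combined value = 6 XOR 19 XOR 2 = 23.

23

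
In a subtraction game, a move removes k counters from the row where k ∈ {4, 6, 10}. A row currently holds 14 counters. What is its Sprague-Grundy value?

Build the Grundy sequence with g(k) = mex{g(k−s) : s ∈ {4, 6, 10}, s ≤ k}:
g(0) = mex{} = 0
g(1) = mex{} = 0
g(2) = mex{} = 0
g(3) = mex{} = 0
g(4) = mex{0} = 1
g(5) = mex{0} = 1
g(6) = mex{0} = 1
g(7) = mex{0} = 1
g(8) = mex{0,1} = 2
g(9) = mex{0,1} = 2
g(10) = mex{0,1} = 2
g(11) = mex{0,1} = 2
g(12) = mex{0,1,2} = 3
g(13) = mex{0,1,2} = 3
g(14) = mex{1,2} = 0
So g(14) = 0.

0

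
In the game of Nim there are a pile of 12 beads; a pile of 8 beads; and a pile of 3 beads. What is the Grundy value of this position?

Compute the nim-sum pairwise:
12 ⊕ 8 = 4
4 ⊕ 3 = 7

7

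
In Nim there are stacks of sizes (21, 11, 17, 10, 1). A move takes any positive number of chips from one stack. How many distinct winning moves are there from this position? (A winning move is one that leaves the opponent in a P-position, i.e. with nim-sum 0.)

1

Nim-sum: 21 ⊕ 11 ⊕ 17 ⊕ 10 ⊕ 1 = 4.
The overall nim-sum is X = 4. A stack of size p has a winning move iff p XOR X < p (reduce it to p XOR X).
  21: 21 XOR 4 = 17 < 21 — winning move (to 17).
  11: 11 XOR 4 = 15 ≥ 11 — no move.
  17: 17 XOR 4 = 21 ≥ 17 — no move.
  10: 10 XOR 4 = 14 ≥ 10 — no move.
  1: 1 XOR 4 = 5 ≥ 1 — no move.
That gives 1 winning move.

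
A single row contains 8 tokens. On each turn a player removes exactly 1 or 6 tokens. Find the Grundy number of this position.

Compute g(0), g(1), … for moves {1, 6}:
k:     0  1  2  3  4  5  6  7  8
g(k):  0  1  0  1  0  1  2  0  1
So g(8) = 1.

1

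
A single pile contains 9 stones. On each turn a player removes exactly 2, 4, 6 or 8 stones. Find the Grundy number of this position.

4

Compute g(0), g(1), … for moves {2, 4, 6, 8}:
g(0) = mex{} = 0
g(1) = mex{} = 0
g(2) = mex{0} = 1
g(3) = mex{0} = 1
g(4) = mex{0,1} = 2
g(5) = mex{0,1} = 2
g(6) = mex{0,1,2} = 3
g(7) = mex{0,1,2} = 3
g(8) = mex{0,1,2,3} = 4
g(9) = mex{0,1,2,3} = 4
So g(9) = 4.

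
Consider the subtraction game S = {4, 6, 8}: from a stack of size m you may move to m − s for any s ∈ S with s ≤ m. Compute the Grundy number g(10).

2

Grundy values for subtraction set {4, 6, 8}:
g(0) = mex{} = 0
g(1) = mex{} = 0
g(2) = mex{} = 0
g(3) = mex{} = 0
g(4) = mex{0} = 1
g(5) = mex{0} = 1
g(6) = mex{0} = 1
g(7) = mex{0} = 1
g(8) = mex{0,1} = 2
g(9) = mex{0,1} = 2
g(10) = mex{0,1} = 2
So g(10) = 2.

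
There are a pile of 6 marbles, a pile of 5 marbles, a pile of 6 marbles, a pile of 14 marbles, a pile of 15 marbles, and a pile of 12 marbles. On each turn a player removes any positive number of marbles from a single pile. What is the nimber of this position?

Compute the nim-sum pairwise:
6 ⊕ 5 = 3
3 ⊕ 6 = 5
5 ⊕ 14 = 11
11 ⊕ 15 = 4
4 ⊕ 12 = 8

8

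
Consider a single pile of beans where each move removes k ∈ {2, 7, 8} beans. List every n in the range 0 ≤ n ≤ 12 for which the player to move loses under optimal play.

Compute g(0), g(1), … for moves {2, 7, 8}:
g(0) = mex{} = 0
g(1) = mex{} = 0
g(2) = mex{0} = 1
g(3) = mex{0} = 1
g(4) = mex{1} = 0
g(5) = mex{1} = 0
g(6) = mex{0} = 1
g(7) = mex{0} = 1
g(8) = mex{0,1} = 2
g(9) = mex{0,1} = 2
g(10) = mex{1,2} = 0
g(11) = mex{0,1,2} = 3
g(12) = mex{0} = 1
The P-positions (g = 0) in 0..12 are 0, 1, 4, 5, 10.

0, 1, 4, 5, 10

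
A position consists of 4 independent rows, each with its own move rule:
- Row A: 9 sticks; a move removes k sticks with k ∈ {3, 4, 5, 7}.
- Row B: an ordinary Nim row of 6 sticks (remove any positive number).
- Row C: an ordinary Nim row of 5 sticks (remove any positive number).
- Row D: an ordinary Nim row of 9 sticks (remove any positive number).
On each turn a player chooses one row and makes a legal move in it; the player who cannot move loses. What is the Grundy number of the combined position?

Grundy values for row A (subtraction set {3, 4, 5, 7}):
g(0) = mex{} = 0
g(1) = mex{} = 0
g(2) = mex{} = 0
g(3) = mex{0} = 1
g(4) = mex{0} = 1
g(5) = mex{0} = 1
g(6) = mex{0,1} = 2
g(7) = mex{0,1} = 2
g(8) = mex{0,1} = 2
g(9) = mex{0,1,2} = 3
So g(9) = 3.
Row B is a plain Nim row of size 6, so its Grundy value is 6.
Row C is a plain Nim row of size 5, so its Grundy value is 5.
Row D is a plain Nim row of size 9, so its Grundy value is 9.
The value of a disjunctive sum is the nim-sum of the parts.
Combined value = 3 ⊕ 6 ⊕ 5 ⊕ 9 = 9.

9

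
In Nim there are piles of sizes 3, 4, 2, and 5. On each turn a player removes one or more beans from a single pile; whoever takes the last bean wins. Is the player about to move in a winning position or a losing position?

In binary:
  011  (3)
  100  (4)
  010  (2)
  101  (5)
  ---
  000  (0)
The nim-sum is 0, so this is a P-position: the player to move is in a losing position under optimal play.

Losing position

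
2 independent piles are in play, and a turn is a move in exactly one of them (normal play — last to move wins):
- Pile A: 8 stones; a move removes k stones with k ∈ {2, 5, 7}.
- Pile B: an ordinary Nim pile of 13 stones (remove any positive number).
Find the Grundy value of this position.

Grundy values for pile A (subtraction set {2, 5, 7}):
g(0) = mex{} = 0
g(1) = mex{} = 0
g(2) = mex{0} = 1
g(3) = mex{0} = 1
g(4) = mex{1} = 0
g(5) = mex{0,1} = 2
g(6) = mex{0} = 1
g(7) = mex{0,1,2} = 3
g(8) = mex{0,1} = 2
So g(8) = 2.
Pile B is a plain Nim pile of size 13, so its Grundy value is 13.
The value of a disjunctive sum is the nim-sum of the parts.
Combined value = 2 ⊕ 13 = 15.

15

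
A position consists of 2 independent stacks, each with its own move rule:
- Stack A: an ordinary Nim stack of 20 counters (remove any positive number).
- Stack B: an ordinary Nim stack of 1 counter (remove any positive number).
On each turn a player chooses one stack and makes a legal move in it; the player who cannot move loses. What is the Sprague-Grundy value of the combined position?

21

Stack A is a plain Nim stack of size 20, so its Grundy value is 20.
Stack B is a plain Nim stack of size 1, so its Grundy value is 1.
The value of a disjunctive sum is the nim-sum of the parts.
Combined value = 20 ⊕ 1 = 21.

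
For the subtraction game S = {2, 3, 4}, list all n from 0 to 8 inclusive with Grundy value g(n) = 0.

Grundy values for subtraction set {2, 3, 4}:
g(0) = mex{} = 0
g(1) = mex{} = 0
g(2) = mex{0} = 1
g(3) = mex{0} = 1
g(4) = mex{0,1} = 2
g(5) = mex{0,1} = 2
g(6) = mex{1,2} = 0
g(7) = mex{1,2} = 0
g(8) = mex{0,2} = 1
The P-positions (g = 0) in 0..8 are 0, 1, 6, 7.

0, 1, 6, 7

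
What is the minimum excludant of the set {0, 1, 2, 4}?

3

The values 0, 1, 2 are all present; 3 is the first non-negative integer missing from the set.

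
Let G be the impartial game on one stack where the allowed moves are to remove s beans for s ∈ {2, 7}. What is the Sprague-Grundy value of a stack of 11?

Compute g(0), g(1), … for moves {2, 7}:
g(0) = mex{} = 0
g(1) = mex{} = 0
g(2) = mex{0} = 1
g(3) = mex{0} = 1
g(4) = mex{1} = 0
g(5) = mex{1} = 0
g(6) = mex{0} = 1
g(7) = mex{0} = 1
g(8) = mex{0,1} = 2
g(9) = mex{1} = 0
g(10) = mex{1,2} = 0
g(11) = mex{0} = 1
So g(11) = 1.

1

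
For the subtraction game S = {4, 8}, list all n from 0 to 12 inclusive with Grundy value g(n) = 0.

Build the Grundy sequence with g(k) = mex{g(k−s) : s ∈ {4, 8}, s ≤ k}:
k:     0  1  2  3  4  5  6  7  8  9 10 11 12
g(k):  0  0  0  0  1  1  1  1  2  2  2  2  0
The P-positions (g = 0) in 0..12 are 0, 1, 2, 3, 12.

0, 1, 2, 3, 12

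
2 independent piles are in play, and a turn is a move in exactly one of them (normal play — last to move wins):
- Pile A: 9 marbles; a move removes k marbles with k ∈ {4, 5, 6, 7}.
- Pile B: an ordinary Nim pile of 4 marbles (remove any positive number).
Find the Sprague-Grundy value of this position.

6

Build the Grundy sequence for pile A with g(k) = mex{g(k−s) : s ∈ {4, 5, 6, 7}, s ≤ k}:
g(0) = mex{} = 0
g(1) = mex{} = 0
g(2) = mex{} = 0
g(3) = mex{} = 0
g(4) = mex{0} = 1
g(5) = mex{0} = 1
g(6) = mex{0} = 1
g(7) = mex{0} = 1
g(8) = mex{0,1} = 2
g(9) = mex{0,1} = 2
So g(9) = 2.
Pile B is a plain Nim pile of size 4, so its Grundy value is 4.
The value of a disjunctive sum is the nim-sum of the parts.
Combined value = 2 ⊕ 4 = 6.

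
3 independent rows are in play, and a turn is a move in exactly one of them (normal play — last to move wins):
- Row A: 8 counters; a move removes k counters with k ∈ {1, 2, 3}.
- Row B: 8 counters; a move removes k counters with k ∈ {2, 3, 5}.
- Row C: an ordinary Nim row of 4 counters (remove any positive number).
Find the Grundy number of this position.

For row A, compute g(0), g(1), … with moves {1, 2, 3}:
k:     0  1  2  3  4  5  6  7  8
g(k):  0  1  2  3  0  1  2  3  0
So g(8) = 0.
Build the Grundy sequence for row B with g(k) = mex{g(k−s) : s ∈ {2, 3, 5}, s ≤ k}:
k:     0  1  2  3  4  5  6  7  8
g(k):  0  0  1  1  2  2  3  0  0
So g(8) = 0.
Row C is a plain Nim row of size 4, so its Grundy value is 4.
The value of a disjunctive sum is the nim-sum of the parts.
Combined value = 0 XOR 0 XOR 4 = 4.

4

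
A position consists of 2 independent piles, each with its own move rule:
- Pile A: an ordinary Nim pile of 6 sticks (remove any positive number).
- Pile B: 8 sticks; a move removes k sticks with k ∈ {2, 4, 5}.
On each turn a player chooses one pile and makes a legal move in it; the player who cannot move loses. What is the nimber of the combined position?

6

Pile A is a plain Nim pile of size 6, so its Grundy value is 6.
Grundy values for pile B (subtraction set {2, 4, 5}):
k:     0  1  2  3  4  5  6  7  8
g(k):  0  0  1  1  2  2  3  0  0
So g(8) = 0.
By the Sprague-Grundy theorem, the Grundy value of a sum of independent games is the XOR of the component values.
Combined value = 6 ⊕ 0 = 6.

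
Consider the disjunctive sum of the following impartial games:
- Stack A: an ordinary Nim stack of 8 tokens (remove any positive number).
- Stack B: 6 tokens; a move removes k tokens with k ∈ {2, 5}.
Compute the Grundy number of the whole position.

9

Stack A is a plain Nim stack of size 8, so its Grundy value is 8.
Build the Grundy sequence for stack B with g(k) = mex{g(k−s) : s ∈ {2, 5}, s ≤ k}:
g(0) = mex{} = 0
g(1) = mex{} = 0
g(2) = mex{0} = 1
g(3) = mex{0} = 1
g(4) = mex{1} = 0
g(5) = mex{0,1} = 2
g(6) = mex{0} = 1
So g(6) = 1.
The value of a disjunctive sum is the nim-sum of the parts.
Combined value = 8 ⊕ 1 = 9.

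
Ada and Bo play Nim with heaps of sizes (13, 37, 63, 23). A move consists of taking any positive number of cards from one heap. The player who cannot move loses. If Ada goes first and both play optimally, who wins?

Bo wins

Compute the nim-sum pairwise:
13 XOR 37 = 40
40 XOR 63 = 23
23 XOR 23 = 0
The nim-sum is 0, so this is a P-position: the player to move is in a losing position under optimal play; Ada is about to move from it and so loses — Bo wins.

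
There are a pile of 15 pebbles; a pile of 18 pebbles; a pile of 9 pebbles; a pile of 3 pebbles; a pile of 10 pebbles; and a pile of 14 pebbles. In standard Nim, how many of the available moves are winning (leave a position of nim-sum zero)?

Bitwise XOR of the heap sizes:
  01111  (15)
  10010  (18)
  01001  (9)
  00011  (3)
  01010  (10)
  01110  (14)
  -----
  10011  (19)
The overall nim-sum is X = 19. A pile of size p has a winning move iff p XOR X < p (reduce it to p XOR X).
  15: 15 XOR 19 = 28 ≥ 15 — no move.
  18: 18 XOR 19 = 1 < 18 — winning move (to 1).
  9: 9 XOR 19 = 26 ≥ 9 — no move.
  3: 3 XOR 19 = 16 ≥ 3 — no move.
  10: 10 XOR 19 = 25 ≥ 10 — no move.
  14: 14 XOR 19 = 29 ≥ 14 — no move.
That gives 1 winning move.

1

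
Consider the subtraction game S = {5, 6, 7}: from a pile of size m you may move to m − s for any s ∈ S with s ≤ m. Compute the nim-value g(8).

1

Build the Grundy sequence with g(k) = mex{g(k−s) : s ∈ {5, 6, 7}, s ≤ k}:
k:     0  1  2  3  4  5  6  7  8
g(k):  0  0  0  0  0  1  1  1  1
So g(8) = 1.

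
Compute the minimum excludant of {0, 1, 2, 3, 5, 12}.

4

The values 0, 1, 2, 3 are all present; 4 is the first non-negative integer missing from the set.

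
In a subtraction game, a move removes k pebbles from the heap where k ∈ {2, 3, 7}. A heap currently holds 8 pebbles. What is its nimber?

1

Compute g(0), g(1), … for moves {2, 3, 7}:
g(0) = mex{} = 0
g(1) = mex{} = 0
g(2) = mex{0} = 1
g(3) = mex{0} = 1
g(4) = mex{0,1} = 2
g(5) = mex{1} = 0
g(6) = mex{1,2} = 0
g(7) = mex{0,2} = 1
g(8) = mex{0} = 1
So g(8) = 1.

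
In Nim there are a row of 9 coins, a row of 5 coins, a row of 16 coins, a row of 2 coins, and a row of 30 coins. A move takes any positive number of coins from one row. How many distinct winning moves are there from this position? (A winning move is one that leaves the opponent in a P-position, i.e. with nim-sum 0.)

Nim-sum: 9 XOR 5 XOR 16 XOR 2 XOR 30 = 0.
The nim-sum is already 0, so every move leaves a nonzero nim-sum — there are no winning moves.

0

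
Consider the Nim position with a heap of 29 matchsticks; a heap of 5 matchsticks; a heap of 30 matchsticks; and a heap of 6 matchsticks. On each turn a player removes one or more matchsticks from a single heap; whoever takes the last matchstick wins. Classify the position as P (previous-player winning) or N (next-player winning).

Write each in binary and XOR column by column:
  11101  (29)
  00101  (5)
  11110  (30)
  00110  (6)
  -----
  00000  (0)
The nim-sum is 0, so this is a P-position: the player to move is in a losing position under optimal play.

P-position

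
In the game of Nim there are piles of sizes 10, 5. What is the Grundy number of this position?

Write each in binary and XOR column by column:
  1010  (10)
  0101  (5)
  ----
  1111  (15)

15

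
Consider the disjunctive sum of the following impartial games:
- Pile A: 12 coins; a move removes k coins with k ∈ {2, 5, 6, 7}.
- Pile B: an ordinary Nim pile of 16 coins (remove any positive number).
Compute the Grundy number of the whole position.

Grundy values for pile A (subtraction set {2, 5, 6, 7}):
g(0) = mex{} = 0
g(1) = mex{} = 0
g(2) = mex{0} = 1
g(3) = mex{0} = 1
g(4) = mex{1} = 0
g(5) = mex{0,1} = 2
g(6) = mex{0} = 1
g(7) = mex{0,1,2} = 3
g(8) = mex{0,1} = 2
g(9) = mex{0,1,3} = 2
g(10) = mex{0,1,2} = 3
g(11) = mex{0,1,2} = 3
g(12) = mex{1,2,3} = 0
So g(12) = 0.
Pile B is a plain Nim pile of size 16, so its Grundy value is 16.
The value of a disjunctive sum is the nim-sum of the parts.
Combined value = 0 ⊕ 16 = 16.

16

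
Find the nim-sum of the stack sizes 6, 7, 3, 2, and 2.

Nim-sum: 6 ^ 7 ^ 3 ^ 2 ^ 2 = 2.

2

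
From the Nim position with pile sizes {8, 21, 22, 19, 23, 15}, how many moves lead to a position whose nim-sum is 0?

Write each in binary and XOR column by column:
  01000  (8)
  10101  (21)
  10110  (22)
  10011  (19)
  10111  (23)
  01111  (15)
  -----
  00000  (0)
The nim-sum is already 0, so every move leaves a nonzero nim-sum — there are no winning moves.

0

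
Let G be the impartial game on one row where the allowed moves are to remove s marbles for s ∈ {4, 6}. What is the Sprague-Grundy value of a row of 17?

1

Compute g(0), g(1), … for moves {4, 6}:
k:     0  1  2  3  4  5  6  7  8  9 10 11 12 13 14 15 16 17
g(k):  0  0  0  0  1  1  1  1  2  2  0  0  0  0  1  1  1  1
So g(17) = 1.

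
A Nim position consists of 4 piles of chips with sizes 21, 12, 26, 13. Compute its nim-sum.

Compute the nim-sum pairwise:
21 ^ 12 = 25
25 ^ 26 = 3
3 ^ 13 = 14

14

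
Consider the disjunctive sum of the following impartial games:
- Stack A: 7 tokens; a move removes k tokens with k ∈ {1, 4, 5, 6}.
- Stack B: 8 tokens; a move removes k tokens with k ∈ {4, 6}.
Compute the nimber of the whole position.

1

Grundy values for stack A (subtraction set {1, 4, 5, 6}):
g(0) = mex{} = 0
g(1) = mex{0} = 1
g(2) = mex{1} = 0
g(3) = mex{0} = 1
g(4) = mex{0,1} = 2
g(5) = mex{0,1,2} = 3
g(6) = mex{0,1,3} = 2
g(7) = mex{0,1,2} = 3
So g(7) = 3.
For stack B, compute g(0), g(1), … with moves {4, 6}:
k:     0  1  2  3  4  5  6  7  8
g(k):  0  0  0  0  1  1  1  1  2
So g(8) = 2.
By the Sprague-Grundy theorem, the Grundy value of a sum of independent games is the XOR of the component values.
Combined value = 3 ⊕ 2 = 1.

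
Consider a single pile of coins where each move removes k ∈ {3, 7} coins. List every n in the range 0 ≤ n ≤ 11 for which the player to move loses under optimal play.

Grundy values for subtraction set {3, 7}:
k:     0  1  2  3  4  5  6  7  8  9 10 11
g(k):  0  0  0  1  1  1  0  2  2  1  0  0
The P-positions (g = 0) in 0..11 are 0, 1, 2, 6, 10, 11.

0, 1, 2, 6, 10, 11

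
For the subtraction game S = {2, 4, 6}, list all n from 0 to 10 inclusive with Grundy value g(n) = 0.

0, 1, 8, 9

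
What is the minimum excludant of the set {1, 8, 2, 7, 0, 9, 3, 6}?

4

The values 0, 1, 2, 3 are all present; 4 is the first non-negative integer missing from the set.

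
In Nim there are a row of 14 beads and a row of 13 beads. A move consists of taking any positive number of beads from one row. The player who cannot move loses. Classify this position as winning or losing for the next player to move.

Compute the nim-sum pairwise:
14 XOR 13 = 3
The nim-sum is 3 ≠ 0, so this is an N-position: the player to move can win.

Winning position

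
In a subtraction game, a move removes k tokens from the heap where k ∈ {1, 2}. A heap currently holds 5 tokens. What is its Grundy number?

2

Build the Grundy sequence with g(k) = mex{g(k−s) : s ∈ {1, 2}, s ≤ k}:
g(0) = mex{} = 0
g(1) = mex{0} = 1
g(2) = mex{0,1} = 2
g(3) = mex{1,2} = 0
g(4) = mex{0,2} = 1
g(5) = mex{0,1} = 2
So g(5) = 2.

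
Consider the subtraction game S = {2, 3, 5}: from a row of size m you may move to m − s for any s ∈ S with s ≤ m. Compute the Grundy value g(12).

2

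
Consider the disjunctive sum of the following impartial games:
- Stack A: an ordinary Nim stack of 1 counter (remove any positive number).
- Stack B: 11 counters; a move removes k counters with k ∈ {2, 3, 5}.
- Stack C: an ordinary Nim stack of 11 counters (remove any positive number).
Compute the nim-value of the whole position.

Stack A is a plain Nim stack of size 1, so its Grundy value is 1.
Build the Grundy sequence for stack B with g(k) = mex{g(k−s) : s ∈ {2, 3, 5}, s ≤ k}:
k:     0  1  2  3  4  5  6  7  8  9 10 11
g(k):  0  0  1  1  2  2  3  0  0  1  1  2
So g(11) = 2.
Stack C is a plain Nim stack of size 11, so its Grundy value is 11.
By the Sprague-Grundy theorem, the Grundy value of a sum of independent games is the XOR of the component values.
Combined value = 1 XOR 2 XOR 11 = 8.

8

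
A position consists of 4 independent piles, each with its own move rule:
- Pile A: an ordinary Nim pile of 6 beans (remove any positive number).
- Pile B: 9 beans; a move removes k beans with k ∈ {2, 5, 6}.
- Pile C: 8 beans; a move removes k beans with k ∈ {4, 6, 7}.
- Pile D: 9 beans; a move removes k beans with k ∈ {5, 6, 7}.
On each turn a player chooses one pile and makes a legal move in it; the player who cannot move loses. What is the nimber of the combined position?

7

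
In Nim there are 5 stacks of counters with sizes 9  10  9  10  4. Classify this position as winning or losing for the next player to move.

Winning position

Nim-sum: 9 XOR 10 XOR 9 XOR 10 XOR 4 = 4.
The nim-sum is 4 ≠ 0, so this is an N-position: the player to move can win.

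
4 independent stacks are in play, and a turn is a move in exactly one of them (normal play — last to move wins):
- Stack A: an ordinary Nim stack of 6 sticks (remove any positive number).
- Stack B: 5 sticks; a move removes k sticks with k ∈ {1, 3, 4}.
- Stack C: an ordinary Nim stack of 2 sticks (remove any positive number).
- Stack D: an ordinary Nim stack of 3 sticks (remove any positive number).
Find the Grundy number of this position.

4

Stack A is a plain Nim stack of size 6, so its Grundy value is 6.
Grundy values for stack B (subtraction set {1, 3, 4}):
k:     0  1  2  3  4  5
g(k):  0  1  0  1  2  3
So g(5) = 3.
Stack C is a plain Nim stack of size 2, so its Grundy value is 2.
Stack D is a plain Nim stack of size 3, so its Grundy value is 3.
The value of a disjunctive sum is the nim-sum of the parts.
Combined value = 6 ⊕ 3 ⊕ 2 ⊕ 3 = 4.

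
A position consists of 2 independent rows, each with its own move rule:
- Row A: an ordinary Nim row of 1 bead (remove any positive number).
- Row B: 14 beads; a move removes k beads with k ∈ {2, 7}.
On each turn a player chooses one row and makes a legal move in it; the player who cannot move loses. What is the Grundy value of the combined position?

1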